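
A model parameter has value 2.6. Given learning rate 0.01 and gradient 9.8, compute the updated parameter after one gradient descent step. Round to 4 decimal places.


w_new = w_old - lr * gradient
= 2.6 - 0.01 * 9.8
= 2.6 - (0.098)
= 2.5020

2.5020


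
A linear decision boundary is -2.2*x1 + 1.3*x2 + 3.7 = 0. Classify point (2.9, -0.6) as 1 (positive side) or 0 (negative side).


Compute -2.2 * 2.9 + 1.3 * -0.6 + 3.7
= -6.38 + -0.78 + 3.7
= -3.46
Since -3.46 < 0, the point is on the negative side.

0


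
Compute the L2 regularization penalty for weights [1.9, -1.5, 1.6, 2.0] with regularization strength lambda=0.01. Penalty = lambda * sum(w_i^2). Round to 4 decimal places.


Squaring each weight:
1.9^2 = 3.61
(-1.5)^2 = 2.25
1.6^2 = 2.56
2.0^2 = 4.0
Sum of squares = 12.42
Penalty = 0.01 * 12.42 = 0.1242

0.1242


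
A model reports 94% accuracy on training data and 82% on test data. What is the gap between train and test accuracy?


Gap = train_accuracy - test_accuracy
= 94 - 82
= 12%
This gap suggests the model is overfitting.

12


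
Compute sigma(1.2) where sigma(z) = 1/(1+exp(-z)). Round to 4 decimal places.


sigmoid(z) = 1 / (1 + exp(-z))
exp(-(1.2)) = exp(-1.2) = 0.3012
1 + 0.3012 = 1.3012
1 / 1.3012 = 0.7685

0.7685


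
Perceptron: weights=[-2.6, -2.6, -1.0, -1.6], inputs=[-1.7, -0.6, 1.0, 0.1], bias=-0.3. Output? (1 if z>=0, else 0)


z = w . x + b
= -2.6*-1.7 + -2.6*-0.6 + -1.0*1.0 + -1.6*0.1 + -0.3
= 4.42 + 1.56 + -1.0 + -0.16 + -0.3
= 4.82 + -0.3
= 4.52
Since z = 4.52 >= 0, output = 1

1


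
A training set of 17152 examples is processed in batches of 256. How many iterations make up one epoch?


Iterations per epoch = dataset_size / batch_size
= 17152 / 256
= 67

67


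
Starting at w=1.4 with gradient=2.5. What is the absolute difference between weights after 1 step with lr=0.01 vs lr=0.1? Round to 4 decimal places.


With lr=0.01: w_new = 1.4 - 0.01 * 2.5 = 1.375
With lr=0.1: w_new = 1.4 - 0.1 * 2.5 = 1.15
Absolute difference = |1.375 - 1.15|
= 0.2250

0.2250


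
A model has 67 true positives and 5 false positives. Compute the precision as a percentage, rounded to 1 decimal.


Precision = TP / (TP + FP) * 100
= 67 / (67 + 5)
= 67 / 72
= 0.9306
= 93.1%

93.1


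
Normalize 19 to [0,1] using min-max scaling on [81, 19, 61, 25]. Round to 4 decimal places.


Min = 19, Max = 81
Range = 81 - 19 = 62
Scaled = (x - min) / (max - min)
= (19 - 19) / 62
= 0 / 62
= 0.0000

0.0000


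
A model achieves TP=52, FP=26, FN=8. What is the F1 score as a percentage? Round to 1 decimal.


Precision = TP / (TP + FP) = 52 / 78 = 0.6667
Recall = TP / (TP + FN) = 52 / 60 = 0.8667
F1 = 2 * P * R / (P + R)
= 2 * 0.6667 * 0.8667 / (0.6667 + 0.8667)
= 1.1556 / 1.5333
= 0.7536
As percentage: 75.4%

75.4


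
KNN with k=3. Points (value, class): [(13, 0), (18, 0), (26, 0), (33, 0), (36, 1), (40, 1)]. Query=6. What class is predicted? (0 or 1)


Distances from query 6:
Point 13 (class 0): distance = 7
Point 18 (class 0): distance = 12
Point 26 (class 0): distance = 20
K=3 nearest neighbors: classes = [0, 0, 0]
Votes for class 1: 0 / 3
Majority vote => class 0

0


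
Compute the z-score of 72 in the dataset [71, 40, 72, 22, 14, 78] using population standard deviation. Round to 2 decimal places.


Mean = (71 + 40 + 72 + 22 + 14 + 78) / 6 = 49.5
Variance = sum((x_i - mean)^2) / n = 647.9167
Std = sqrt(647.9167) = 25.4542
Z = (x - mean) / std
= (72 - 49.5) / 25.4542
= 22.5 / 25.4542
= 0.88

0.88


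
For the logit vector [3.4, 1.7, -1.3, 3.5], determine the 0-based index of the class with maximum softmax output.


Softmax is a monotonic transformation, so it preserves the argmax.
We need to find the index of the maximum logit.
Index 0: 3.4
Index 1: 1.7
Index 2: -1.3
Index 3: 3.5
Maximum logit = 3.5 at index 3

3


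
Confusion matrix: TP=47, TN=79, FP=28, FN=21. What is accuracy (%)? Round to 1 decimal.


Accuracy = (TP + TN) / (TP + TN + FP + FN) * 100
= (47 + 79) / (47 + 79 + 28 + 21)
= 126 / 175
= 0.72
= 72.0%

72.0


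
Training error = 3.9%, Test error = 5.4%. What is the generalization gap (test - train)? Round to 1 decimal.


Generalization gap = test_error - train_error
= 5.4 - 3.9
= 1.5%
A small gap suggests good generalization.

1.5


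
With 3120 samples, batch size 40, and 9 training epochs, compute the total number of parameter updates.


Iterations per epoch = 3120 / 40 = 78
Total updates = iterations_per_epoch * epochs
= 78 * 9
= 702

702


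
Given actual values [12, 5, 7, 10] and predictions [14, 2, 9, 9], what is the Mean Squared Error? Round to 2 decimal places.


Differences: [-2, 3, -2, 1]
Squared errors: [4, 9, 4, 1]
Sum of squared errors = 18
MSE = 18 / 4 = 4.50

4.50


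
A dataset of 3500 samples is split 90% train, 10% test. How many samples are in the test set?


Train samples = 3500 * 90% = 3150
Test samples = 3500 - 3150
= 350

350


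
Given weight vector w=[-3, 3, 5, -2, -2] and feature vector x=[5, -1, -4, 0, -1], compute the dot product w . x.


Element-wise products:
-3 * 5 = -15
3 * -1 = -3
5 * -4 = -20
-2 * 0 = 0
-2 * -1 = 2
Sum = -15 + -3 + -20 + 0 + 2
= -36

-36


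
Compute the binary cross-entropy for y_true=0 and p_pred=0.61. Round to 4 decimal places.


For y=0: Loss = -log(1-p)
= -log(1 - 0.61)
= -log(0.39)
= -(-0.9416)
= 0.9416

0.9416


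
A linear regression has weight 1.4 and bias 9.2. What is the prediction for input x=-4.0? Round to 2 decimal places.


y = 1.4 * -4.0 + (9.2)
= -5.6 + (9.2)
= 3.60

3.60


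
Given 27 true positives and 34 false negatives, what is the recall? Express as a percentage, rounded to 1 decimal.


Recall = TP / (TP + FN) * 100
= 27 / (27 + 34)
= 27 / 61
= 0.4426
= 44.3%

44.3


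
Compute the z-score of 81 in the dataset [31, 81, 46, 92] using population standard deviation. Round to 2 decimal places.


Mean = (31 + 81 + 46 + 92) / 4 = 62.5
Variance = sum((x_i - mean)^2) / n = 619.25
Std = sqrt(619.25) = 24.8847
Z = (x - mean) / std
= (81 - 62.5) / 24.8847
= 18.5 / 24.8847
= 0.74

0.74


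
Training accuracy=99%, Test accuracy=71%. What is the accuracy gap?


Gap = train_accuracy - test_accuracy
= 99 - 71
= 28%
This large gap strongly indicates overfitting.

28


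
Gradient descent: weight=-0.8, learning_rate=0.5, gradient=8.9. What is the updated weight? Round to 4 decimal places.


w_new = w_old - lr * gradient
= -0.8 - 0.5 * 8.9
= -0.8 - (4.45)
= -5.2500

-5.2500


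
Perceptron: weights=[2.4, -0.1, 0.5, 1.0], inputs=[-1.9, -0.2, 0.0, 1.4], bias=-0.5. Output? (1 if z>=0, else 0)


z = w . x + b
= 2.4*-1.9 + -0.1*-0.2 + 0.5*0.0 + 1.0*1.4 + -0.5
= -4.56 + 0.02 + 0.0 + 1.4 + -0.5
= -3.14 + -0.5
= -3.64
Since z = -3.64 < 0, output = 0

0


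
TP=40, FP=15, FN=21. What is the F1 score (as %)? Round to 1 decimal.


Precision = TP / (TP + FP) = 40 / 55 = 0.7273
Recall = TP / (TP + FN) = 40 / 61 = 0.6557
F1 = 2 * P * R / (P + R)
= 2 * 0.7273 * 0.6557 / (0.7273 + 0.6557)
= 0.9538 / 1.383
= 0.6897
As percentage: 69.0%

69.0


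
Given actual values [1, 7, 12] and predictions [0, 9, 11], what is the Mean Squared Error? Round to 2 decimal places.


Differences: [1, -2, 1]
Squared errors: [1, 4, 1]
Sum of squared errors = 6
MSE = 6 / 3 = 2.00

2.00


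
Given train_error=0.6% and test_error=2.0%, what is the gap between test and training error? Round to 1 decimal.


Generalization gap = test_error - train_error
= 2.0 - 0.6
= 1.4%
A small gap suggests good generalization.

1.4


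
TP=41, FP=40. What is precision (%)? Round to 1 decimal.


Precision = TP / (TP + FP) * 100
= 41 / (41 + 40)
= 41 / 81
= 0.5062
= 50.6%

50.6


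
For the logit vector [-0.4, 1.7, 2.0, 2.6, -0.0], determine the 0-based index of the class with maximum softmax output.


Softmax is a monotonic transformation, so it preserves the argmax.
We need to find the index of the maximum logit.
Index 0: -0.4
Index 1: 1.7
Index 2: 2.0
Index 3: 2.6
Index 4: -0.0
Maximum logit = 2.6 at index 3

3


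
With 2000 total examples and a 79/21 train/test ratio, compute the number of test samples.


Train samples = 2000 * 79% = 1580
Test samples = 2000 - 1580
= 420

420


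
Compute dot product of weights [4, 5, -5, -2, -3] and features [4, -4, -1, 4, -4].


Element-wise products:
4 * 4 = 16
5 * -4 = -20
-5 * -1 = 5
-2 * 4 = -8
-3 * -4 = 12
Sum = 16 + -20 + 5 + -8 + 12
= 5

5


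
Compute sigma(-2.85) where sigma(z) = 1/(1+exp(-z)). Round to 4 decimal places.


sigmoid(z) = 1 / (1 + exp(-z))
exp(-(-2.85)) = exp(2.85) = 17.2878
1 + 17.2878 = 18.2878
1 / 18.2878 = 0.0547

0.0547


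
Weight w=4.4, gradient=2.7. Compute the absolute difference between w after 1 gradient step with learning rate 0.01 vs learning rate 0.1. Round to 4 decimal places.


With lr=0.01: w_new = 4.4 - 0.01 * 2.7 = 4.373
With lr=0.1: w_new = 4.4 - 0.1 * 2.7 = 4.13
Absolute difference = |4.373 - 4.13|
= 0.2430

0.2430


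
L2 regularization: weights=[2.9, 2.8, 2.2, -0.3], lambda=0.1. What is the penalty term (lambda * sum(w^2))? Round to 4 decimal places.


Squaring each weight:
2.9^2 = 8.41
2.8^2 = 7.84
2.2^2 = 4.84
(-0.3)^2 = 0.09
Sum of squares = 21.18
Penalty = 0.1 * 21.18 = 2.1180

2.1180


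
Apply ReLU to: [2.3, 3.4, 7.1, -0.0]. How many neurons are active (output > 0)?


ReLU(x) = max(0, x) for each element:
ReLU(2.3) = 2.3
ReLU(3.4) = 3.4
ReLU(7.1) = 7.1
ReLU(-0.0) = 0
Active neurons (>0): 3

3


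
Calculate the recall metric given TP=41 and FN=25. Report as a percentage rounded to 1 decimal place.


Recall = TP / (TP + FN) * 100
= 41 / (41 + 25)
= 41 / 66
= 0.6212
= 62.1%

62.1


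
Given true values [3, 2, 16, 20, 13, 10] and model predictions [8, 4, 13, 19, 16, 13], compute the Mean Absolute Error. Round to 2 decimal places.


Absolute errors: [5, 2, 3, 1, 3, 3]
Sum of absolute errors = 17
MAE = 17 / 6 = 2.83

2.83


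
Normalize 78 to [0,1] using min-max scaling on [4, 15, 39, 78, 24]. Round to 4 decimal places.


Min = 4, Max = 78
Range = 78 - 4 = 74
Scaled = (x - min) / (max - min)
= (78 - 4) / 74
= 74 / 74
= 1.0000

1.0000


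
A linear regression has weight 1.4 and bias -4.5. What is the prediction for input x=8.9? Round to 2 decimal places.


y = 1.4 * 8.9 + (-4.5)
= 12.46 + (-4.5)
= 7.96

7.96


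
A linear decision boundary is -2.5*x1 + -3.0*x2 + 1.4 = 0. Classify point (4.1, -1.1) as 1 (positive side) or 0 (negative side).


Compute -2.5 * 4.1 + -3.0 * -1.1 + 1.4
= -10.25 + 3.3 + 1.4
= -5.55
Since -5.55 < 0, the point is on the negative side.

0


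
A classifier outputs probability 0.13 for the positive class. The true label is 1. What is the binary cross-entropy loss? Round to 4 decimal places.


For y=1: Loss = -log(p)
= -log(0.13)
= -(-2.0402)
= 2.0402

2.0402


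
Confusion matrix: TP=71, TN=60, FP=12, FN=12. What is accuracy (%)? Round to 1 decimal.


Accuracy = (TP + TN) / (TP + TN + FP + FN) * 100
= (71 + 60) / (71 + 60 + 12 + 12)
= 131 / 155
= 0.8452
= 84.5%

84.5


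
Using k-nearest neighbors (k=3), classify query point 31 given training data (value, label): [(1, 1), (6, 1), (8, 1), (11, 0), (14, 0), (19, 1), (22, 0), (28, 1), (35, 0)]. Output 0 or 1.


Distances from query 31:
Point 28 (class 1): distance = 3
Point 35 (class 0): distance = 4
Point 22 (class 0): distance = 9
K=3 nearest neighbors: classes = [1, 0, 0]
Votes for class 1: 1 / 3
Majority vote => class 0

0


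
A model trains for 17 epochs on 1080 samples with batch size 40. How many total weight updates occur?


Iterations per epoch = 1080 / 40 = 27
Total updates = iterations_per_epoch * epochs
= 27 * 17
= 459

459


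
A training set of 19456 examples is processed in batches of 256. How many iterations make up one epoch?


Iterations per epoch = dataset_size / batch_size
= 19456 / 256
= 76

76


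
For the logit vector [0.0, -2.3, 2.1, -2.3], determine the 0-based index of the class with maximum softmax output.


Softmax is a monotonic transformation, so it preserves the argmax.
We need to find the index of the maximum logit.
Index 0: 0.0
Index 1: -2.3
Index 2: 2.1
Index 3: -2.3
Maximum logit = 2.1 at index 2

2


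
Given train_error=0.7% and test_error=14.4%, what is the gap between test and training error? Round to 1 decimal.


Generalization gap = test_error - train_error
= 14.4 - 0.7
= 13.7%
A large gap suggests overfitting.

13.7


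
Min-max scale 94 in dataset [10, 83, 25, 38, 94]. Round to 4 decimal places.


Min = 10, Max = 94
Range = 94 - 10 = 84
Scaled = (x - min) / (max - min)
= (94 - 10) / 84
= 84 / 84
= 1.0000

1.0000


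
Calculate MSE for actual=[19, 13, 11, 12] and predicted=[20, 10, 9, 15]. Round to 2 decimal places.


Differences: [-1, 3, 2, -3]
Squared errors: [1, 9, 4, 9]
Sum of squared errors = 23
MSE = 23 / 4 = 5.75

5.75


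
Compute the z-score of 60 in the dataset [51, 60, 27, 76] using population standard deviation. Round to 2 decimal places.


Mean = (51 + 60 + 27 + 76) / 4 = 53.5
Variance = sum((x_i - mean)^2) / n = 314.25
Std = sqrt(314.25) = 17.7271
Z = (x - mean) / std
= (60 - 53.5) / 17.7271
= 6.5 / 17.7271
= 0.37

0.37


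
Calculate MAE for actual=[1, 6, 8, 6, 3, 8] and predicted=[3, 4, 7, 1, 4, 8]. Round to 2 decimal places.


Absolute errors: [2, 2, 1, 5, 1, 0]
Sum of absolute errors = 11
MAE = 11 / 6 = 1.83

1.83


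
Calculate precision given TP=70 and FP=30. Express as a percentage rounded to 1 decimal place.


Precision = TP / (TP + FP) * 100
= 70 / (70 + 30)
= 70 / 100
= 0.7
= 70.0%

70.0


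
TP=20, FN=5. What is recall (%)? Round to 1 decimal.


Recall = TP / (TP + FN) * 100
= 20 / (20 + 5)
= 20 / 25
= 0.8
= 80.0%

80.0


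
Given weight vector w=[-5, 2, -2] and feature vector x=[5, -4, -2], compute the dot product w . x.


Element-wise products:
-5 * 5 = -25
2 * -4 = -8
-2 * -2 = 4
Sum = -25 + -8 + 4
= -29

-29


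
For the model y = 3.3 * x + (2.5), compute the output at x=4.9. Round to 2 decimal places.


y = 3.3 * 4.9 + (2.5)
= 16.17 + (2.5)
= 18.67

18.67


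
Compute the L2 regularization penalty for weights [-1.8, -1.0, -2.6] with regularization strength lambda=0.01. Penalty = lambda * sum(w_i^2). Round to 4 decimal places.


Squaring each weight:
(-1.8)^2 = 3.24
(-1.0)^2 = 1.0
(-2.6)^2 = 6.76
Sum of squares = 11.0
Penalty = 0.01 * 11.0 = 0.1100

0.1100


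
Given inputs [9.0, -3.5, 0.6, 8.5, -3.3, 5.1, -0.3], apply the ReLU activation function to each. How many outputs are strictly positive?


ReLU(x) = max(0, x) for each element:
ReLU(9.0) = 9.0
ReLU(-3.5) = 0
ReLU(0.6) = 0.6
ReLU(8.5) = 8.5
ReLU(-3.3) = 0
ReLU(5.1) = 5.1
ReLU(-0.3) = 0
Active neurons (>0): 4

4


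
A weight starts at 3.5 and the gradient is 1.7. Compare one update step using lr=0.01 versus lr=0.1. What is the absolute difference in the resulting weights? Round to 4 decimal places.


With lr=0.01: w_new = 3.5 - 0.01 * 1.7 = 3.483
With lr=0.1: w_new = 3.5 - 0.1 * 1.7 = 3.33
Absolute difference = |3.483 - 3.33|
= 0.1530

0.1530


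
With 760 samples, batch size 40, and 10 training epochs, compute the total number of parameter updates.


Iterations per epoch = 760 / 40 = 19
Total updates = iterations_per_epoch * epochs
= 19 * 10
= 190

190


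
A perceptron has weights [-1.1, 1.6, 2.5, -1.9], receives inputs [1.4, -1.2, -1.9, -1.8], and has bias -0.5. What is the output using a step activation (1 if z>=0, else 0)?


z = w . x + b
= -1.1*1.4 + 1.6*-1.2 + 2.5*-1.9 + -1.9*-1.8 + -0.5
= -1.54 + -1.92 + -4.75 + 3.42 + -0.5
= -4.79 + -0.5
= -5.29
Since z = -5.29 < 0, output = 0

0


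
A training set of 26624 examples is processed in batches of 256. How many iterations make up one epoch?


Iterations per epoch = dataset_size / batch_size
= 26624 / 256
= 104

104


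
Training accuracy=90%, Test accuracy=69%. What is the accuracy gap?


Gap = train_accuracy - test_accuracy
= 90 - 69
= 21%
This large gap strongly indicates overfitting.

21


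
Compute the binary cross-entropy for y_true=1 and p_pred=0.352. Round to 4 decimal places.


For y=1: Loss = -log(p)
= -log(0.352)
= -(-1.0441)
= 1.0441

1.0441


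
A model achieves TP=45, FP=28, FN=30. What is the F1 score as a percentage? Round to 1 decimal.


Precision = TP / (TP + FP) = 45 / 73 = 0.6164
Recall = TP / (TP + FN) = 45 / 75 = 0.6
F1 = 2 * P * R / (P + R)
= 2 * 0.6164 * 0.6 / (0.6164 + 0.6)
= 0.7397 / 1.2164
= 0.6081
As percentage: 60.8%

60.8


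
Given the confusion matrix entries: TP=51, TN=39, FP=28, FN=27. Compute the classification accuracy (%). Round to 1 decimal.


Accuracy = (TP + TN) / (TP + TN + FP + FN) * 100
= (51 + 39) / (51 + 39 + 28 + 27)
= 90 / 145
= 0.6207
= 62.1%

62.1


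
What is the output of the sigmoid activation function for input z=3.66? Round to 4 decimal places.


sigmoid(z) = 1 / (1 + exp(-z))
exp(-(3.66)) = exp(-3.66) = 0.0257
1 + 0.0257 = 1.0257
1 / 1.0257 = 0.9749

0.9749


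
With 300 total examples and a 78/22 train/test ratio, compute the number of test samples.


Train samples = 300 * 78% = 234
Test samples = 300 - 234
= 66

66


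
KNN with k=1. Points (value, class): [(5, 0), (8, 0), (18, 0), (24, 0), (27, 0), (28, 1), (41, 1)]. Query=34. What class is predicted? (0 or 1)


Distances from query 34:
Point 28 (class 1): distance = 6
K=1 nearest neighbors: classes = [1]
Votes for class 1: 1 / 1
Majority vote => class 1

1


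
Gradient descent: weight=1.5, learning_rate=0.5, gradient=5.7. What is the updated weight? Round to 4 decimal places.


w_new = w_old - lr * gradient
= 1.5 - 0.5 * 5.7
= 1.5 - (2.85)
= -1.3500

-1.3500


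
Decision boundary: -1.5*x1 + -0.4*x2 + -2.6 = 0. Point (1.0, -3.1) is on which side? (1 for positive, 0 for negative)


Compute -1.5 * 1.0 + -0.4 * -3.1 + -2.6
= -1.5 + 1.24 + -2.6
= -2.86
Since -2.86 < 0, the point is on the negative side.

0


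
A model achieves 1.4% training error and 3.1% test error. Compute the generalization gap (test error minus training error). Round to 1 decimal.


Generalization gap = test_error - train_error
= 3.1 - 1.4
= 1.7%
A small gap suggests good generalization.

1.7


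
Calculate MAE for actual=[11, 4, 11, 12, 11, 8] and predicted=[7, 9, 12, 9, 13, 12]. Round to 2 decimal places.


Absolute errors: [4, 5, 1, 3, 2, 4]
Sum of absolute errors = 19
MAE = 19 / 6 = 3.17

3.17


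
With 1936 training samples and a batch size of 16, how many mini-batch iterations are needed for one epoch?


Iterations per epoch = dataset_size / batch_size
= 1936 / 16
= 121

121


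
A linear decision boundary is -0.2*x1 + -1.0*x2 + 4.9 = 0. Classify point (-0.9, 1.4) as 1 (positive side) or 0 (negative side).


Compute -0.2 * -0.9 + -1.0 * 1.4 + 4.9
= 0.18 + -1.4 + 4.9
= 3.68
Since 3.68 >= 0, the point is on the positive side.

1


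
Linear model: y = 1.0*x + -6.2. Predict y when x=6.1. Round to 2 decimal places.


y = 1.0 * 6.1 + (-6.2)
= 6.1 + (-6.2)
= -0.10

-0.10


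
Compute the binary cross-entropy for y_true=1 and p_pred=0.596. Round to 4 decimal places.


For y=1: Loss = -log(p)
= -log(0.596)
= -(-0.5175)
= 0.5175

0.5175


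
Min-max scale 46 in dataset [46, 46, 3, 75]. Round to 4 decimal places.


Min = 3, Max = 75
Range = 75 - 3 = 72
Scaled = (x - min) / (max - min)
= (46 - 3) / 72
= 43 / 72
= 0.5972

0.5972


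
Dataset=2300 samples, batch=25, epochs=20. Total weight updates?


Iterations per epoch = 2300 / 25 = 92
Total updates = iterations_per_epoch * epochs
= 92 * 20
= 1840

1840


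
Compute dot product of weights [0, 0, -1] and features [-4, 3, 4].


Element-wise products:
0 * -4 = 0
0 * 3 = 0
-1 * 4 = -4
Sum = 0 + 0 + -4
= -4

-4


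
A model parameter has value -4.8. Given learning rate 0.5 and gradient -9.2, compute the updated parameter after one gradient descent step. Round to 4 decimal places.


w_new = w_old - lr * gradient
= -4.8 - 0.5 * -9.2
= -4.8 - (-4.6)
= -0.2000

-0.2000


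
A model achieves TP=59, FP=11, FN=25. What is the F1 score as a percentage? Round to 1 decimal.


Precision = TP / (TP + FP) = 59 / 70 = 0.8429
Recall = TP / (TP + FN) = 59 / 84 = 0.7024
F1 = 2 * P * R / (P + R)
= 2 * 0.8429 * 0.7024 / (0.8429 + 0.7024)
= 1.184 / 1.5452
= 0.7662
As percentage: 76.6%

76.6


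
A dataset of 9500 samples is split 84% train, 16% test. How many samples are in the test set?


Train samples = 9500 * 84% = 7980
Test samples = 9500 - 7980
= 1520

1520


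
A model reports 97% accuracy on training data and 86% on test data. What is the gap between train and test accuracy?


Gap = train_accuracy - test_accuracy
= 97 - 86
= 11%
This gap suggests the model is overfitting.

11


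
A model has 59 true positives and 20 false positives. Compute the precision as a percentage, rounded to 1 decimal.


Precision = TP / (TP + FP) * 100
= 59 / (59 + 20)
= 59 / 79
= 0.7468
= 74.7%

74.7


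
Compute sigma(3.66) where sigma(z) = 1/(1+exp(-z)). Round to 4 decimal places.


sigmoid(z) = 1 / (1 + exp(-z))
exp(-(3.66)) = exp(-3.66) = 0.0257
1 + 0.0257 = 1.0257
1 / 1.0257 = 0.9749

0.9749


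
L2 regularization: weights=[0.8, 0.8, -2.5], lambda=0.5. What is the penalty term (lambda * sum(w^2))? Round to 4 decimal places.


Squaring each weight:
0.8^2 = 0.64
0.8^2 = 0.64
(-2.5)^2 = 6.25
Sum of squares = 7.53
Penalty = 0.5 * 7.53 = 3.7650

3.7650


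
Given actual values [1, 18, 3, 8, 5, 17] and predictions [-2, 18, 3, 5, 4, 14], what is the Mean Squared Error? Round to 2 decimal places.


Differences: [3, 0, 0, 3, 1, 3]
Squared errors: [9, 0, 0, 9, 1, 9]
Sum of squared errors = 28
MSE = 28 / 6 = 4.67

4.67


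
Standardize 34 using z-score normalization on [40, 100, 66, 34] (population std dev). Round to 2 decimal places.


Mean = (40 + 100 + 66 + 34) / 4 = 60.0
Variance = sum((x_i - mean)^2) / n = 678.0
Std = sqrt(678.0) = 26.0384
Z = (x - mean) / std
= (34 - 60.0) / 26.0384
= -26.0 / 26.0384
= -1.00

-1.00


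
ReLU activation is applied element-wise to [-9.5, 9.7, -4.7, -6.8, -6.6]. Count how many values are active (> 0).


ReLU(x) = max(0, x) for each element:
ReLU(-9.5) = 0
ReLU(9.7) = 9.7
ReLU(-4.7) = 0
ReLU(-6.8) = 0
ReLU(-6.6) = 0
Active neurons (>0): 1

1


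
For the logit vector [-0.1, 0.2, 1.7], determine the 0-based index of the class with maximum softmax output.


Softmax is a monotonic transformation, so it preserves the argmax.
We need to find the index of the maximum logit.
Index 0: -0.1
Index 1: 0.2
Index 2: 1.7
Maximum logit = 1.7 at index 2

2


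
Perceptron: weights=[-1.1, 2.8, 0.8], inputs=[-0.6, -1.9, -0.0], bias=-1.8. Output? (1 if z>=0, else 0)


z = w . x + b
= -1.1*-0.6 + 2.8*-1.9 + 0.8*-0.0 + -1.8
= 0.66 + -5.32 + -0.0 + -1.8
= -4.66 + -1.8
= -6.46
Since z = -6.46 < 0, output = 0

0


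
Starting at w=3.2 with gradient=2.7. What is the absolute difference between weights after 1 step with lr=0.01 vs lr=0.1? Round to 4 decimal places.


With lr=0.01: w_new = 3.2 - 0.01 * 2.7 = 3.173
With lr=0.1: w_new = 3.2 - 0.1 * 2.7 = 2.93
Absolute difference = |3.173 - 2.93|
= 0.2430

0.2430


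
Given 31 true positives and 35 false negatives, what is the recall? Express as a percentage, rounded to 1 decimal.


Recall = TP / (TP + FN) * 100
= 31 / (31 + 35)
= 31 / 66
= 0.4697
= 47.0%

47.0


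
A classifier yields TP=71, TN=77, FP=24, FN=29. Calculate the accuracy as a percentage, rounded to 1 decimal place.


Accuracy = (TP + TN) / (TP + TN + FP + FN) * 100
= (71 + 77) / (71 + 77 + 24 + 29)
= 148 / 201
= 0.7363
= 73.6%

73.6


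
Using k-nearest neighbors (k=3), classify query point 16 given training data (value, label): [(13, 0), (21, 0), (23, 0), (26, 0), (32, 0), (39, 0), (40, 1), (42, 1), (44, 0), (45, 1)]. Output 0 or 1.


Distances from query 16:
Point 13 (class 0): distance = 3
Point 21 (class 0): distance = 5
Point 23 (class 0): distance = 7
K=3 nearest neighbors: classes = [0, 0, 0]
Votes for class 1: 0 / 3
Majority vote => class 0

0


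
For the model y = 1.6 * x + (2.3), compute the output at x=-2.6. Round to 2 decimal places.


y = 1.6 * -2.6 + (2.3)
= -4.16 + (2.3)
= -1.86

-1.86


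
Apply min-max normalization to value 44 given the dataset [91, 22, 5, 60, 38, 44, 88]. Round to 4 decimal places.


Min = 5, Max = 91
Range = 91 - 5 = 86
Scaled = (x - min) / (max - min)
= (44 - 5) / 86
= 39 / 86
= 0.4535

0.4535


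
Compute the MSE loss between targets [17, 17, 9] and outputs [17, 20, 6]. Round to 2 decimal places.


Differences: [0, -3, 3]
Squared errors: [0, 9, 9]
Sum of squared errors = 18
MSE = 18 / 3 = 6.00

6.00


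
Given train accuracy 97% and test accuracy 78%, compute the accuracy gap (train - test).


Gap = train_accuracy - test_accuracy
= 97 - 78
= 19%
This gap suggests the model is overfitting.

19


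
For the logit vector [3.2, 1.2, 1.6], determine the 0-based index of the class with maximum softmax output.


Softmax is a monotonic transformation, so it preserves the argmax.
We need to find the index of the maximum logit.
Index 0: 3.2
Index 1: 1.2
Index 2: 1.6
Maximum logit = 3.2 at index 0

0


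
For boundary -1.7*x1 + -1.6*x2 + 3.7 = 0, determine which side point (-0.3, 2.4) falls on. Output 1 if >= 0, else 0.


Compute -1.7 * -0.3 + -1.6 * 2.4 + 3.7
= 0.51 + -3.84 + 3.7
= 0.37
Since 0.37 >= 0, the point is on the positive side.

1


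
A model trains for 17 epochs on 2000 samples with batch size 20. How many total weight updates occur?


Iterations per epoch = 2000 / 20 = 100
Total updates = iterations_per_epoch * epochs
= 100 * 17
= 1700

1700


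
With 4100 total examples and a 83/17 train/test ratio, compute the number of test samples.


Train samples = 4100 * 83% = 3403
Test samples = 4100 - 3403
= 697

697


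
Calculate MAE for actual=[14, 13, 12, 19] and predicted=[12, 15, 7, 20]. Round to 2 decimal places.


Absolute errors: [2, 2, 5, 1]
Sum of absolute errors = 10
MAE = 10 / 4 = 2.50

2.50


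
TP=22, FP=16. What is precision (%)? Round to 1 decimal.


Precision = TP / (TP + FP) * 100
= 22 / (22 + 16)
= 22 / 38
= 0.5789
= 57.9%

57.9


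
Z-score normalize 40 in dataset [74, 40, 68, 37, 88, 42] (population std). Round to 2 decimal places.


Mean = (74 + 40 + 68 + 37 + 88 + 42) / 6 = 58.1667
Variance = sum((x_i - mean)^2) / n = 379.4722
Std = sqrt(379.4722) = 19.48
Z = (x - mean) / std
= (40 - 58.1667) / 19.48
= -18.1667 / 19.48
= -0.93

-0.93


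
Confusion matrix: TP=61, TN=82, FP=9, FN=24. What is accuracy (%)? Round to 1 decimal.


Accuracy = (TP + TN) / (TP + TN + FP + FN) * 100
= (61 + 82) / (61 + 82 + 9 + 24)
= 143 / 176
= 0.8125
= 81.3%

81.3


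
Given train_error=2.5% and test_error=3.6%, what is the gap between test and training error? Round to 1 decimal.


Generalization gap = test_error - train_error
= 3.6 - 2.5
= 1.1%
A small gap suggests good generalization.

1.1


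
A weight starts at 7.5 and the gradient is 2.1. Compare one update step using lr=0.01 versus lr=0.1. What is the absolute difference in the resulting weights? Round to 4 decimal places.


With lr=0.01: w_new = 7.5 - 0.01 * 2.1 = 7.479
With lr=0.1: w_new = 7.5 - 0.1 * 2.1 = 7.29
Absolute difference = |7.479 - 7.29|
= 0.1890

0.1890


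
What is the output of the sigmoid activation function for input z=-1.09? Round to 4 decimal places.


sigmoid(z) = 1 / (1 + exp(-z))
exp(-(-1.09)) = exp(1.09) = 2.9743
1 + 2.9743 = 3.9743
1 / 3.9743 = 0.2516

0.2516


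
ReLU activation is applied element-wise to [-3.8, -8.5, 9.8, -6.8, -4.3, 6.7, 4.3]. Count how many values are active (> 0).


ReLU(x) = max(0, x) for each element:
ReLU(-3.8) = 0
ReLU(-8.5) = 0
ReLU(9.8) = 9.8
ReLU(-6.8) = 0
ReLU(-4.3) = 0
ReLU(6.7) = 6.7
ReLU(4.3) = 4.3
Active neurons (>0): 3

3


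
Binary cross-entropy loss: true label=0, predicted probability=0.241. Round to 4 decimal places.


For y=0: Loss = -log(1-p)
= -log(1 - 0.241)
= -log(0.759)
= -(-0.2758)
= 0.2758

0.2758


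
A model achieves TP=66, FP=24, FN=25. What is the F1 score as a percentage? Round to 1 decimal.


Precision = TP / (TP + FP) = 66 / 90 = 0.7333
Recall = TP / (TP + FN) = 66 / 91 = 0.7253
F1 = 2 * P * R / (P + R)
= 2 * 0.7333 * 0.7253 / (0.7333 + 0.7253)
= 1.0637 / 1.4586
= 0.7293
As percentage: 72.9%

72.9


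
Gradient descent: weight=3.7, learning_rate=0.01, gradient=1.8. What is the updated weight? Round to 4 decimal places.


w_new = w_old - lr * gradient
= 3.7 - 0.01 * 1.8
= 3.7 - (0.018)
= 3.6820

3.6820


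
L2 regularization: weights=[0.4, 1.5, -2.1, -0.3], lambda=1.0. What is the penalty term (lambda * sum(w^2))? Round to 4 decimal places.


Squaring each weight:
0.4^2 = 0.16
1.5^2 = 2.25
(-2.1)^2 = 4.41
(-0.3)^2 = 0.09
Sum of squares = 6.91
Penalty = 1.0 * 6.91 = 6.9100

6.9100


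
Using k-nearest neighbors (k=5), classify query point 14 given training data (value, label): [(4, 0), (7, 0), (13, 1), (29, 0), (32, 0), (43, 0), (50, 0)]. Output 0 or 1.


Distances from query 14:
Point 13 (class 1): distance = 1
Point 7 (class 0): distance = 7
Point 4 (class 0): distance = 10
Point 29 (class 0): distance = 15
Point 32 (class 0): distance = 18
K=5 nearest neighbors: classes = [1, 0, 0, 0, 0]
Votes for class 1: 1 / 5
Majority vote => class 0

0


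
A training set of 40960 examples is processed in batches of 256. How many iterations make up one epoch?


Iterations per epoch = dataset_size / batch_size
= 40960 / 256
= 160

160


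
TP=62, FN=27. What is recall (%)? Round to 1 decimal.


Recall = TP / (TP + FN) * 100
= 62 / (62 + 27)
= 62 / 89
= 0.6966
= 69.7%

69.7


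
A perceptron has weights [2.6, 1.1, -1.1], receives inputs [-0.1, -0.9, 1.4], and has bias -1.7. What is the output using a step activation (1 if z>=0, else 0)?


z = w . x + b
= 2.6*-0.1 + 1.1*-0.9 + -1.1*1.4 + -1.7
= -0.26 + -0.99 + -1.54 + -1.7
= -2.79 + -1.7
= -4.49
Since z = -4.49 < 0, output = 0

0


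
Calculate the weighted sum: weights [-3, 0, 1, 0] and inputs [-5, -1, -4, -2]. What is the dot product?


Element-wise products:
-3 * -5 = 15
0 * -1 = 0
1 * -4 = -4
0 * -2 = 0
Sum = 15 + 0 + -4 + 0
= 11

11


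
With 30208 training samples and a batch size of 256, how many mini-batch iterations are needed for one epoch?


Iterations per epoch = dataset_size / batch_size
= 30208 / 256
= 118

118


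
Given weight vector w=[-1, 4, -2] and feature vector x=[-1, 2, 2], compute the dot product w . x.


Element-wise products:
-1 * -1 = 1
4 * 2 = 8
-2 * 2 = -4
Sum = 1 + 8 + -4
= 5

5


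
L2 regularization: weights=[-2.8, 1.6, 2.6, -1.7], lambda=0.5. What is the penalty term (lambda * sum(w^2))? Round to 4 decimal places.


Squaring each weight:
(-2.8)^2 = 7.84
1.6^2 = 2.56
2.6^2 = 6.76
(-1.7)^2 = 2.89
Sum of squares = 20.05
Penalty = 0.5 * 20.05 = 10.0250

10.0250


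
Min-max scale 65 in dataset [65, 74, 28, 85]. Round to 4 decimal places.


Min = 28, Max = 85
Range = 85 - 28 = 57
Scaled = (x - min) / (max - min)
= (65 - 28) / 57
= 37 / 57
= 0.6491

0.6491


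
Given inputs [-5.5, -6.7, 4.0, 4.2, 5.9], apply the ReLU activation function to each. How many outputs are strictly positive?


ReLU(x) = max(0, x) for each element:
ReLU(-5.5) = 0
ReLU(-6.7) = 0
ReLU(4.0) = 4.0
ReLU(4.2) = 4.2
ReLU(5.9) = 5.9
Active neurons (>0): 3

3


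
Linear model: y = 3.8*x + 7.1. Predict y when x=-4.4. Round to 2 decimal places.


y = 3.8 * -4.4 + (7.1)
= -16.72 + (7.1)
= -9.62

-9.62


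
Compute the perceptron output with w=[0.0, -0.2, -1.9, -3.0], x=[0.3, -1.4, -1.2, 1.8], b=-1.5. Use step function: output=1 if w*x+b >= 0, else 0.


z = w . x + b
= 0.0*0.3 + -0.2*-1.4 + -1.9*-1.2 + -3.0*1.8 + -1.5
= 0.0 + 0.28 + 2.28 + -5.4 + -1.5
= -2.84 + -1.5
= -4.34
Since z = -4.34 < 0, output = 0

0


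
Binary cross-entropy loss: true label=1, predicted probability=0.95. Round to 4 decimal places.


For y=1: Loss = -log(p)
= -log(0.95)
= -(-0.0513)
= 0.0513

0.0513


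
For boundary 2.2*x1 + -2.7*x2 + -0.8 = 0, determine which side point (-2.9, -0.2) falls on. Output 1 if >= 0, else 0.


Compute 2.2 * -2.9 + -2.7 * -0.2 + -0.8
= -6.38 + 0.54 + -0.8
= -6.64
Since -6.64 < 0, the point is on the negative side.

0


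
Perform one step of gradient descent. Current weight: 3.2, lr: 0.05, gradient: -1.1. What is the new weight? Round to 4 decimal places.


w_new = w_old - lr * gradient
= 3.2 - 0.05 * -1.1
= 3.2 - (-0.055)
= 3.2550

3.2550


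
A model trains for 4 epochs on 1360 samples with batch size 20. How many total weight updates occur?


Iterations per epoch = 1360 / 20 = 68
Total updates = iterations_per_epoch * epochs
= 68 * 4
= 272

272


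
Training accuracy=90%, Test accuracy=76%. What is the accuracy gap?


Gap = train_accuracy - test_accuracy
= 90 - 76
= 14%
This gap suggests the model is overfitting.

14


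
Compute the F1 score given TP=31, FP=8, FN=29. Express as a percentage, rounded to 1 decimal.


Precision = TP / (TP + FP) = 31 / 39 = 0.7949
Recall = TP / (TP + FN) = 31 / 60 = 0.5167
F1 = 2 * P * R / (P + R)
= 2 * 0.7949 * 0.5167 / (0.7949 + 0.5167)
= 0.8214 / 1.3115
= 0.6263
As percentage: 62.6%

62.6


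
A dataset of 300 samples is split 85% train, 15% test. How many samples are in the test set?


Train samples = 300 * 85% = 255
Test samples = 300 - 255
= 45

45


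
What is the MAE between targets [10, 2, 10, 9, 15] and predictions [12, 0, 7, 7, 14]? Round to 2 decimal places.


Absolute errors: [2, 2, 3, 2, 1]
Sum of absolute errors = 10
MAE = 10 / 5 = 2.00

2.00


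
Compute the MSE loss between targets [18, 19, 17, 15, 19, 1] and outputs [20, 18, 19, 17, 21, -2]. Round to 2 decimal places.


Differences: [-2, 1, -2, -2, -2, 3]
Squared errors: [4, 1, 4, 4, 4, 9]
Sum of squared errors = 26
MSE = 26 / 6 = 4.33

4.33


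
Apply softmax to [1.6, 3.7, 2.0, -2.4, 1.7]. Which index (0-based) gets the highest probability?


Softmax is a monotonic transformation, so it preserves the argmax.
We need to find the index of the maximum logit.
Index 0: 1.6
Index 1: 3.7
Index 2: 2.0
Index 3: -2.4
Index 4: 1.7
Maximum logit = 3.7 at index 1

1


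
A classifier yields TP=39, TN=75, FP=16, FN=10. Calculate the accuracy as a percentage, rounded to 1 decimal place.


Accuracy = (TP + TN) / (TP + TN + FP + FN) * 100
= (39 + 75) / (39 + 75 + 16 + 10)
= 114 / 140
= 0.8143
= 81.4%

81.4


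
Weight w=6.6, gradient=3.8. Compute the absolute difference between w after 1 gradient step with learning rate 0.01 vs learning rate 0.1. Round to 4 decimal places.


With lr=0.01: w_new = 6.6 - 0.01 * 3.8 = 6.562
With lr=0.1: w_new = 6.6 - 0.1 * 3.8 = 6.22
Absolute difference = |6.562 - 6.22|
= 0.3420

0.3420


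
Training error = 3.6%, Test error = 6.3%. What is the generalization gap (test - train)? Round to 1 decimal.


Generalization gap = test_error - train_error
= 6.3 - 3.6
= 2.7%
A moderate gap.

2.7


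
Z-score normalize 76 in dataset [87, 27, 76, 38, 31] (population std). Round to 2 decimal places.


Mean = (87 + 27 + 76 + 38 + 31) / 5 = 51.8
Variance = sum((x_i - mean)^2) / n = 612.56
Std = sqrt(612.56) = 24.7499
Z = (x - mean) / std
= (76 - 51.8) / 24.7499
= 24.2 / 24.7499
= 0.98

0.98


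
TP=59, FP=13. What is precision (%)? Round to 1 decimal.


Precision = TP / (TP + FP) * 100
= 59 / (59 + 13)
= 59 / 72
= 0.8194
= 81.9%

81.9


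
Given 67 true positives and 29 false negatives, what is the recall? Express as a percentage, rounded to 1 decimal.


Recall = TP / (TP + FN) * 100
= 67 / (67 + 29)
= 67 / 96
= 0.6979
= 69.8%

69.8


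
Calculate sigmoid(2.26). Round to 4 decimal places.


sigmoid(z) = 1 / (1 + exp(-z))
exp(-(2.26)) = exp(-2.26) = 0.1043
1 + 0.1043 = 1.1043
1 / 1.1043 = 0.9055

0.9055


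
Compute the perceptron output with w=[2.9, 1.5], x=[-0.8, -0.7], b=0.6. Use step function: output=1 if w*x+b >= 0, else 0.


z = w . x + b
= 2.9*-0.8 + 1.5*-0.7 + 0.6
= -2.32 + -1.05 + 0.6
= -3.37 + 0.6
= -2.77
Since z = -2.77 < 0, output = 0

0


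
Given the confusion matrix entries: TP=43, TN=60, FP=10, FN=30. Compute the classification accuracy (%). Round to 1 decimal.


Accuracy = (TP + TN) / (TP + TN + FP + FN) * 100
= (43 + 60) / (43 + 60 + 10 + 30)
= 103 / 143
= 0.7203
= 72.0%

72.0


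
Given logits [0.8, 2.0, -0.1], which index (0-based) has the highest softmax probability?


Softmax is a monotonic transformation, so it preserves the argmax.
We need to find the index of the maximum logit.
Index 0: 0.8
Index 1: 2.0
Index 2: -0.1
Maximum logit = 2.0 at index 1

1


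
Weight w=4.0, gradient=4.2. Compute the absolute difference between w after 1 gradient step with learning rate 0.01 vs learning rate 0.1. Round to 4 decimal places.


With lr=0.01: w_new = 4.0 - 0.01 * 4.2 = 3.958
With lr=0.1: w_new = 4.0 - 0.1 * 4.2 = 3.58
Absolute difference = |3.958 - 3.58|
= 0.3780

0.3780


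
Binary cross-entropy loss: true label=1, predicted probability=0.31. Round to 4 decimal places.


For y=1: Loss = -log(p)
= -log(0.31)
= -(-1.1712)
= 1.1712

1.1712


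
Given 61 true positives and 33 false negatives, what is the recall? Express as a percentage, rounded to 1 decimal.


Recall = TP / (TP + FN) * 100
= 61 / (61 + 33)
= 61 / 94
= 0.6489
= 64.9%

64.9


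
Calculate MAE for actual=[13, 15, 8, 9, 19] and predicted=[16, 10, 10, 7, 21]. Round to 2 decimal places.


Absolute errors: [3, 5, 2, 2, 2]
Sum of absolute errors = 14
MAE = 14 / 5 = 2.80

2.80


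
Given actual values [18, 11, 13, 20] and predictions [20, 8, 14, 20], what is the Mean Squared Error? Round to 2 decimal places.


Differences: [-2, 3, -1, 0]
Squared errors: [4, 9, 1, 0]
Sum of squared errors = 14
MSE = 14 / 4 = 3.50

3.50


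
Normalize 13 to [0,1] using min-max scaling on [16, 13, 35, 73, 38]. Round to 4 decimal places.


Min = 13, Max = 73
Range = 73 - 13 = 60
Scaled = (x - min) / (max - min)
= (13 - 13) / 60
= 0 / 60
= 0.0000

0.0000


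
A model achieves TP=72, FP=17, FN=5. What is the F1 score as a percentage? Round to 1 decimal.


Precision = TP / (TP + FP) = 72 / 89 = 0.809
Recall = TP / (TP + FN) = 72 / 77 = 0.9351
F1 = 2 * P * R / (P + R)
= 2 * 0.809 * 0.9351 / (0.809 + 0.9351)
= 1.5129 / 1.7441
= 0.8675
As percentage: 86.7%

86.7


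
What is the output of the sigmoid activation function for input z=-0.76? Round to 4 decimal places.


sigmoid(z) = 1 / (1 + exp(-z))
exp(-(-0.76)) = exp(0.76) = 2.1383
1 + 2.1383 = 3.1383
1 / 3.1383 = 0.3186

0.3186


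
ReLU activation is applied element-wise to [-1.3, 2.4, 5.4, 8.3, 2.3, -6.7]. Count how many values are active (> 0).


ReLU(x) = max(0, x) for each element:
ReLU(-1.3) = 0
ReLU(2.4) = 2.4
ReLU(5.4) = 5.4
ReLU(8.3) = 8.3
ReLU(2.3) = 2.3
ReLU(-6.7) = 0
Active neurons (>0): 4

4


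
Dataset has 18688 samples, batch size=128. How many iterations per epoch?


Iterations per epoch = dataset_size / batch_size
= 18688 / 128
= 146

146


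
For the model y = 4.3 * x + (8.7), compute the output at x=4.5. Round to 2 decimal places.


y = 4.3 * 4.5 + (8.7)
= 19.35 + (8.7)
= 28.05

28.05


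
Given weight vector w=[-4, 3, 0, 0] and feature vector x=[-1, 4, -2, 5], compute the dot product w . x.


Element-wise products:
-4 * -1 = 4
3 * 4 = 12
0 * -2 = 0
0 * 5 = 0
Sum = 4 + 12 + 0 + 0
= 16

16


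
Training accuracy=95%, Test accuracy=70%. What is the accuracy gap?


Gap = train_accuracy - test_accuracy
= 95 - 70
= 25%
This large gap strongly indicates overfitting.

25


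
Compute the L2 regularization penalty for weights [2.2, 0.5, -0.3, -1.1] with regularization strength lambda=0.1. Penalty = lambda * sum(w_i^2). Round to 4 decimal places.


Squaring each weight:
2.2^2 = 4.84
0.5^2 = 0.25
(-0.3)^2 = 0.09
(-1.1)^2 = 1.21
Sum of squares = 6.39
Penalty = 0.1 * 6.39 = 0.6390

0.6390
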